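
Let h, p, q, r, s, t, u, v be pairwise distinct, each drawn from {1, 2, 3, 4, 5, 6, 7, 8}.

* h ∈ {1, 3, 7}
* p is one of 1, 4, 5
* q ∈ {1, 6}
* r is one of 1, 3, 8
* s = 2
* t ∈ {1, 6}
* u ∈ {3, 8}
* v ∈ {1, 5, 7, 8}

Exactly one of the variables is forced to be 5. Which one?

v

s must be 2 (only option left).
The 7 still-open variables draw from only 7 values {1, 3, 4, 5, 6, 7, 8}, so each is used; only p can be 4, hence p = 4.
The 6 still-open variables draw from only 6 values {1, 3, 5, 6, 7, 8}, so each is used; only v can be 5, hence v = 5.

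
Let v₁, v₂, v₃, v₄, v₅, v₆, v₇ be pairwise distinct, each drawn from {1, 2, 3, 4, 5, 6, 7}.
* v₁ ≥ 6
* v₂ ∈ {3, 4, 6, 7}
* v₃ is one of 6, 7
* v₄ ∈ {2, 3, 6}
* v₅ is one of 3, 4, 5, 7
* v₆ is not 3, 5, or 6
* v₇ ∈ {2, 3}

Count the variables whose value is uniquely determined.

3

Among the 7 variables, 1 fits only v₆ (and all 7 values in {1, 2, 3, 4, 5, 6, 7} must be used), so v₆ = 1.
Among the 6 still-open variables, 5 fits only v₅ (and all 6 values in {2, 3, 4, 5, 6, 7} must be used), so v₅ = 5.
The 5 still-open variables together cover exactly {2, 3, 4, 6, 7} — 5 values for 5 variables — and 4 appears only in v₂'s list, so v₂ = 4.
The 2 variables v₁ and v₃ are confined to {6, 7}, which locks those values in; drop them from v₄.
Determined: v₂=4, v₅=5, v₆=1. The other variables each still have more than one consistent value. That makes 3.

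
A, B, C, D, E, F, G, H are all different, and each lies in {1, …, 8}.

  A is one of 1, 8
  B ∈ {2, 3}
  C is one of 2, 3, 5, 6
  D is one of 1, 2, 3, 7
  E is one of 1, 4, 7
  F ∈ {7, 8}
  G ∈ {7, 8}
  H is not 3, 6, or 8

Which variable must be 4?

The 8 variables draw from only 8 values {1, 2, 3, 4, 5, 6, 7, 8}, so each is used; only C can be 6, hence C = 6.
The 7 still-open variables together cover exactly {1, 2, 3, 4, 5, 7, 8} — 7 values for 7 variables — and 5 appears only in H's list, so H = 5.
The 6 still-open variables draw from only 6 values {1, 2, 3, 4, 7, 8}, so each is used; only E can be 4, hence E = 4.

E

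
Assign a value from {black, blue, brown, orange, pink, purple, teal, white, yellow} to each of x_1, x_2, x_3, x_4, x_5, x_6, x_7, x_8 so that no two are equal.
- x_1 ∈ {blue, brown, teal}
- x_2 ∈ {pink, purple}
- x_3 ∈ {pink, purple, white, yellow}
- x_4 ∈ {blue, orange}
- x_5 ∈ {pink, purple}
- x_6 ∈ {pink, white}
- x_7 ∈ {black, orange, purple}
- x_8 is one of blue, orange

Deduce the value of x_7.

black

x_2 and x_5 between them cover only {pink, purple} — a naked pair. Remove those values from x_3, x_6, x_7.
x_6 must be white (only option left). Eliminate white elsewhere: x_3.
x_3's domain is down to {yellow}, so x_3 = yellow.
x_4 and x_8 share exactly the 2 values {blue, orange}; by pigeonhole those values go to them, so strike blue, orange from x_1, x_7.
So x_7 = black.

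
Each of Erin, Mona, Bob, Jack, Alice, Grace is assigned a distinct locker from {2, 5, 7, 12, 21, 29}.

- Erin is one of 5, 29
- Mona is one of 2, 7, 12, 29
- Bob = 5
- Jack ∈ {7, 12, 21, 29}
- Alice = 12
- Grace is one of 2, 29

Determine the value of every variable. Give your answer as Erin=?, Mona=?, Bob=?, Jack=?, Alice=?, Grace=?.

Bob has just one choice, so Bob = 5. Eliminate 5 elsewhere: Erin.
Alice must be 12 (only option left). Strike 12 from Mona, Jack.
Erin must be 29 (only option left). Remove 29 from Mona, Jack, Grace.
Grace's domain is down to {2}, so Grace = 2. Strike 2 from Mona.
Mona must be 7 (only option left). Strike 7 from Jack.
That leaves Jack = 21.

Erin=29, Mona=7, Bob=5, Jack=21, Alice=12, Grace=2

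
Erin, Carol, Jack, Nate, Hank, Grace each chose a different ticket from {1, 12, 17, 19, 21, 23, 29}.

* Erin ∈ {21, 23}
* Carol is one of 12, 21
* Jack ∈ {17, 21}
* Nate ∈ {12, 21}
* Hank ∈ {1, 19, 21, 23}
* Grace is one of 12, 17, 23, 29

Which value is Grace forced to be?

The 2 variables Carol and Nate are confined to {12, 21}, which locks those values in; drop them from Erin, Jack, Hank, Grace.
Erin must be 23 (only option left). So Hank, Grace can't be 23.
That leaves Jack = 17. Strike 17 from Grace.
So Grace = 29.

29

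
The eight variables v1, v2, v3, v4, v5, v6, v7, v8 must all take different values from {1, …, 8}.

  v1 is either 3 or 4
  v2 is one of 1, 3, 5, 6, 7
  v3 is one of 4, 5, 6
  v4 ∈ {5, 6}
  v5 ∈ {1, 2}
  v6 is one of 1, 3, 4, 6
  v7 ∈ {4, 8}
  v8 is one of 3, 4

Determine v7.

Among the 8 variables, 2 fits only v5 (and all 8 values in {1, 2, 3, 4, 5, 6, 7, 8} must be used), so v5 = 2.
The 7 still-open variables together cover exactly {1, 3, 4, 5, 6, 7, 8} — 7 values for 7 variables — and 7 appears only in v2's list, so v2 = 7.
The 6 still-open variables together cover exactly {1, 3, 4, 5, 6, 8} — 6 values for 6 variables — and 1 appears only in v6's list, so v6 = 1.
The 5 still-open variables together cover exactly {3, 4, 5, 6, 8} — 5 values for 5 variables — and 8 appears only in v7's list, so v7 = 8.

8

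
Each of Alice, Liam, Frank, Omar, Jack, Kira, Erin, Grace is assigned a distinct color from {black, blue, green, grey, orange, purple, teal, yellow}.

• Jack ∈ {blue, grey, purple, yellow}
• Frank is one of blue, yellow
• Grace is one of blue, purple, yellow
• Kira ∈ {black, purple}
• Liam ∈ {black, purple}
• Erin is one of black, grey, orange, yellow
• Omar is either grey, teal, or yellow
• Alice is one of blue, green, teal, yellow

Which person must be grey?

Jack

Among the 8 variables, green fits only Alice (and all 8 values in {black, blue, green, grey, orange, purple, teal, yellow} must be used), so Alice = green.
Among the 7 still-open variables, orange fits only Erin (and all 7 values in {black, blue, grey, orange, purple, teal, yellow} must be used), so Erin = orange.
Among the 6 still-open variables, teal fits only Omar (and all 6 values in {black, blue, grey, purple, teal, yellow} must be used), so Omar = teal.
The 5 still-open variables together cover exactly {black, blue, grey, purple, yellow} — 5 values for 5 variables — and grey appears only in Jack's list, so Jack = grey.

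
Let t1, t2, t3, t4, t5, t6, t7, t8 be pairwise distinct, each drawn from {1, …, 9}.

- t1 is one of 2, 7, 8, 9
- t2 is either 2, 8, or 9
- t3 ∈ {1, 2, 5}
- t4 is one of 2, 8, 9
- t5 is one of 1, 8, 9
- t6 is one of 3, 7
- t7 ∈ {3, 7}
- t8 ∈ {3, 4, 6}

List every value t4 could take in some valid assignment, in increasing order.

The 2 variables t6 and t7 are confined to {3, 7}, which locks those values in; drop them from t1, t8.
t1, t2, t4 share exactly the 3 values {2, 8, 9}; by pigeonhole those values go to them, so strike 2, 8, 9 from t3, t5.
t5 has just one choice, so t5 = 1. Remove 1 from t3.
t3 must be 5 (only option left).
No further eliminations apply; t4 can still be any of 2, 8, 9.

2, 8, 9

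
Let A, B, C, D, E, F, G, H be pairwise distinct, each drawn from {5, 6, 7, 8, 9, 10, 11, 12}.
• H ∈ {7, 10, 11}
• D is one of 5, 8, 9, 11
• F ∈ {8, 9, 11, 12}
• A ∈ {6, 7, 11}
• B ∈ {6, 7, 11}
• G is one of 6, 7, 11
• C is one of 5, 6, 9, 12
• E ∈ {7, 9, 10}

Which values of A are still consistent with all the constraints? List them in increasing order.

A, B, G between them cover only {6, 7, 11} — a naked triple. Remove those values from C, D, E, F, H.
H must be 10 (only option left). Eliminate 10 elsewhere: E.
E must be 9 (only option left). Eliminate 9 elsewhere: C, D, F.
No further eliminations apply; A can still be any of 6, 7, 11.

6, 7, 11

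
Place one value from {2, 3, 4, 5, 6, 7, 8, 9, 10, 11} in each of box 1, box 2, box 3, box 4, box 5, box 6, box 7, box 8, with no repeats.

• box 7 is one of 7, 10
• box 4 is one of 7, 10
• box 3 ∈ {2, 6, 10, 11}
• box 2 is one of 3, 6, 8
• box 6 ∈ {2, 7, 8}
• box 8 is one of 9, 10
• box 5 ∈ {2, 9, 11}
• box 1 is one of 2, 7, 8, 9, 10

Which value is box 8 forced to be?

9

The 8 variables draw from only 8 values {2, 3, 6, 7, 8, 9, 10, 11}, so each is used; only box 2 can be 3, hence box 2 = 3.
The 7 still-open variables draw from only 7 values {2, 6, 7, 8, 9, 10, 11}, so each is used; only box 3 can be 6, hence box 3 = 6.
The 6 still-open variables draw from only 6 values {2, 7, 8, 9, 10, 11}, so each is used; only box 5 can be 11, hence box 5 = 11.
box 4 and box 7 between them cover only {7, 10} — a naked pair. Remove those values from box 1, box 6, box 8.
So box 8 = 9.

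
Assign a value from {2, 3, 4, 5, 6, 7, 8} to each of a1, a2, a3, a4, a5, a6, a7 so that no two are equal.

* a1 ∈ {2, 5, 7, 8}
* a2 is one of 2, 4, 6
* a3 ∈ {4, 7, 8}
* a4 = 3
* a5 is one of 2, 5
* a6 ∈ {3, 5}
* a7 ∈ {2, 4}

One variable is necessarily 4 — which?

a4 must be 3 (only option left). Remove 3 from a6.
a6's domain is down to {5}, so a6 = 5. So a1, a5 can't be 5.
a5 must be 2 (only option left). Strike 2 from a1, a2, a7.
So 4 goes to a7.

a7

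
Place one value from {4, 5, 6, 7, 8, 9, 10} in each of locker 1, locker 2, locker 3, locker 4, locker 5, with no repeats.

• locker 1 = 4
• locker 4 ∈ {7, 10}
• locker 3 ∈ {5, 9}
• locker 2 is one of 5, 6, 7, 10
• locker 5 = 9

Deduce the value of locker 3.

locker 1 must be 4 (only option left).
locker 5 must be 9 (only option left). Strike 9 from locker 3.
So locker 3 = 5.

5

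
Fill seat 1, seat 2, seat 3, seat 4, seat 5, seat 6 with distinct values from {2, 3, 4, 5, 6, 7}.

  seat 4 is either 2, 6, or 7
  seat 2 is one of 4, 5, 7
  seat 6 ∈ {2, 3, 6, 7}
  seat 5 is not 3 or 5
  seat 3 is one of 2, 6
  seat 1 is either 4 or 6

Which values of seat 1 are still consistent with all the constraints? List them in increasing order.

The 6 variables draw from only 6 values {2, 3, 4, 5, 6, 7}, so each is used; only seat 6 can be 3, hence seat 6 = 3.
Among the 5 still-open variables, 5 fits only seat 2 (and all 5 values in {2, 4, 5, 6, 7} must be used), so seat 2 = 5.
No further eliminations apply; seat 1 can still be any of 4, 6.

4, 6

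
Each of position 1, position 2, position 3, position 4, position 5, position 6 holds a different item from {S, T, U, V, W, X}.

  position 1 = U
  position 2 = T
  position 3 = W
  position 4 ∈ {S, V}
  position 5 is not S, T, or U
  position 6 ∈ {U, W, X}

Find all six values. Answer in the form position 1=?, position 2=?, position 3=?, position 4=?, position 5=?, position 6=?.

position 1 has just one choice, so position 1 = U. So position 6 can't be U.
That leaves position 2 = T.
position 3 has just one choice, so position 3 = W. So position 5, position 6 can't be W.
That leaves position 6 = X. Remove X from position 5.
That leaves position 5 = V. Remove V from position 4.
That leaves position 4 = S.

position 1=U, position 2=T, position 3=W, position 4=S, position 5=V, position 6=X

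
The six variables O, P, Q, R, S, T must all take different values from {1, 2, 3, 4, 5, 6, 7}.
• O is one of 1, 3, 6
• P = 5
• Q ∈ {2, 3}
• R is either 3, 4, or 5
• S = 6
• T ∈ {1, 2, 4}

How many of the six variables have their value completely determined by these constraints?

P has just one choice, so P = 5. Remove 5 from R.
S must be 6 (only option left). Remove 6 from O.
Determined: P=5, S=6. The other variables each still have more than one consistent value. That makes 2.

2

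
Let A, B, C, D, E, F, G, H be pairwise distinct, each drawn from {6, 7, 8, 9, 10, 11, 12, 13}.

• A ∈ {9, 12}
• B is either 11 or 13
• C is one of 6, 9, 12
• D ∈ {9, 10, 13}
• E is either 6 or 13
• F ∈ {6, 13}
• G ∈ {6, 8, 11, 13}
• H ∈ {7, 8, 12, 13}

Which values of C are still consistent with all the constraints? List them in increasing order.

9, 12

The 8 variables together cover exactly {6, 7, 8, 9, 10, 11, 12, 13} — 8 values for 8 variables — and 7 appears only in H's list, so H = 7.
The 7 still-open variables together cover exactly {6, 8, 9, 10, 11, 12, 13} — 7 values for 7 variables — and 8 appears only in G's list, so G = 8.
The 6 still-open variables together cover exactly {6, 9, 10, 11, 12, 13} — 6 values for 6 variables — and 10 appears only in D's list, so D = 10.
The 5 still-open variables together cover exactly {6, 9, 11, 12, 13} — 5 values for 5 variables — and 11 appears only in B's list, so B = 11.
The 2 variables E and F are confined to {6, 13}, which locks those values in; drop them from C.
No further eliminations apply; C can still be any of 9, 12.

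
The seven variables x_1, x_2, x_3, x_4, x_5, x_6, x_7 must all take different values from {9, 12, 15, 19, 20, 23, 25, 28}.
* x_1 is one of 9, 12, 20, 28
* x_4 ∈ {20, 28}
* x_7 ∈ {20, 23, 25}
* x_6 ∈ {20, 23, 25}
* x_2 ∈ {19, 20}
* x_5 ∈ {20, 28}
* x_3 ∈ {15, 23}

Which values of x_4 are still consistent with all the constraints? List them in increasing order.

x_4 and x_5 share exactly the 2 values {20, 28}; by pigeonhole those values go to them, so strike 20, 28 from x_1, x_2, x_6, x_7.
x_2's domain is down to {19}, so x_2 = 19.
The 2 variables x_6 and x_7 are confined to {23, 25}, which locks those values in; drop them from x_3.
x_3 must be 15 (only option left).
No further eliminations apply; x_4 can still be any of 20, 28.

20, 28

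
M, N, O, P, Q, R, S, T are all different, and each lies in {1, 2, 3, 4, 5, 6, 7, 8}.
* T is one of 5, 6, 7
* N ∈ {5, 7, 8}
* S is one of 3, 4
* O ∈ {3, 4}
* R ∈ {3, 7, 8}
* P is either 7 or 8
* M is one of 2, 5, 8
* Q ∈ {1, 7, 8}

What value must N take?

5

The 8 variables draw from only 8 values {1, 2, 3, 4, 5, 6, 7, 8}, so each is used; only Q can be 1, hence Q = 1.
The 7 still-open variables draw from only 7 values {2, 3, 4, 5, 6, 7, 8}, so each is used; only M can be 2, hence M = 2.
Among the 6 still-open variables, 6 fits only T (and all 6 values in {3, 4, 5, 6, 7, 8} must be used), so T = 6.
The 5 still-open variables draw from only 5 values {3, 4, 5, 7, 8}, so each is used; only N can be 5, hence N = 5.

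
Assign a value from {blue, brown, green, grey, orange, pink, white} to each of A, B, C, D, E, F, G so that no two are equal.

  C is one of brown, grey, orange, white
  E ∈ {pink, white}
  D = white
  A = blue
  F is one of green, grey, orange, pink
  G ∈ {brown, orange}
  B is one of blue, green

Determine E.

pink

A's domain is down to {blue}, so A = blue. Remove blue from B.
B has just one choice, so B = green. Eliminate green elsewhere: F.
D's domain is down to {white}, so D = white. Remove white from C, E.
So E = pink.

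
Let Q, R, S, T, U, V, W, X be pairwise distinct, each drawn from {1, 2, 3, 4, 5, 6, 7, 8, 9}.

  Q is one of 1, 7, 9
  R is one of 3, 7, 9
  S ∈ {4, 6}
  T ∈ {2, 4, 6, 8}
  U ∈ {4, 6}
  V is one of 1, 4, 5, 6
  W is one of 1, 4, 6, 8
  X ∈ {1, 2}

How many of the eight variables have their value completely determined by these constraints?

S and U share exactly the 2 values {4, 6}; by pigeonhole those values go to them, so strike 4, 6 from T, V, W.
The 3 variables T, W, X are confined to {1, 2, 8}, which locks those values in; drop them from Q, V.
V has just one choice, so V = 5.
Determined: V=5. The other variables each still have more than one consistent value. That makes 1.

1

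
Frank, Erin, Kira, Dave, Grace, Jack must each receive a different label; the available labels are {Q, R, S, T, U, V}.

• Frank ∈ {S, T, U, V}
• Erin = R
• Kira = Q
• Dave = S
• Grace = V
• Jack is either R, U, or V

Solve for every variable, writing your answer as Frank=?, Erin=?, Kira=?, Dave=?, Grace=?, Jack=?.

Frank=T, Erin=R, Kira=Q, Dave=S, Grace=V, Jack=U

Erin has just one choice, so Erin = R. So Jack can't be R.
That leaves Kira = Q.
Dave must be S (only option left). Remove S from Frank.
That leaves Grace = V. So Frank, Jack can't be V.
That leaves Jack = U. Eliminate U elsewhere: Frank.
That leaves Frank = T.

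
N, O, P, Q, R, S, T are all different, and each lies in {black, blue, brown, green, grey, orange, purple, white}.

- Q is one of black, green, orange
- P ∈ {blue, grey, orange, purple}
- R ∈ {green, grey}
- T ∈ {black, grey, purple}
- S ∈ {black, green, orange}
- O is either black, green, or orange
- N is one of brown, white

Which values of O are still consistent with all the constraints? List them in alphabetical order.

The 3 variables O, Q, S are confined to {black, green, orange}, which locks those values in; drop them from P, R, T.
R's domain is down to {grey}, so R = grey. So P, T can't be grey.
T's domain is down to {purple}, so T = purple. Eliminate purple elsewhere: P.
P's domain is down to {blue}, so P = blue.
No further eliminations apply; O can still be any of black, green, orange.

black, green, orange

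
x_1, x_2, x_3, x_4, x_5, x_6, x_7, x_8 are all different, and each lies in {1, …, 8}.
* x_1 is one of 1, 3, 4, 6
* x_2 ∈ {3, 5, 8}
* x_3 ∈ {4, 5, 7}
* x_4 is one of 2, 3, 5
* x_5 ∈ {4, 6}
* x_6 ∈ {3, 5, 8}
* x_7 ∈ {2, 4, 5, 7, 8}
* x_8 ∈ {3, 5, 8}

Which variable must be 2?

Among the 8 variables, 1 fits only x_1 (and all 8 values in {1, 2, 3, 4, 5, 6, 7, 8} must be used), so x_1 = 1.
Among the 7 still-open variables, 6 fits only x_5 (and all 7 values in {2, 3, 4, 5, 6, 7, 8} must be used), so x_5 = 6.
x_2, x_6, x_8 between them cover only {3, 5, 8} — a naked triple. Remove those values from x_3, x_4, x_7.
So 2 goes to x_4.

x_4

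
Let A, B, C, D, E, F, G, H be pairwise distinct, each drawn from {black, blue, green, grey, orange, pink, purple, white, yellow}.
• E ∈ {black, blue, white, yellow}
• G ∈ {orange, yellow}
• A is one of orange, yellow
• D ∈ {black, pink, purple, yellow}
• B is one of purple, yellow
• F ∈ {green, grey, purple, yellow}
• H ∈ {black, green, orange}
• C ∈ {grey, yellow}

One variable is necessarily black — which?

The 2 variables A and G are confined to {orange, yellow}, which locks those values in; drop them from B, C, D, E, F, H.
B must be purple (only option left). Strike purple from D, F.
C must be grey (only option left). Remove grey from F.
F has just one choice, so F = green. Strike green from H.
So black goes to H.

H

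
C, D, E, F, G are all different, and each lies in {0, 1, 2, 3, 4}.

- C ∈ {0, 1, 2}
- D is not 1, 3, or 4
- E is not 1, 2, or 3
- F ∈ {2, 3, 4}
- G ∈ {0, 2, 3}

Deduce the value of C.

1

The 5 variables together cover exactly {0, 1, 2, 3, 4} — 5 values for 5 variables — and 1 appears only in C's list, so C = 1.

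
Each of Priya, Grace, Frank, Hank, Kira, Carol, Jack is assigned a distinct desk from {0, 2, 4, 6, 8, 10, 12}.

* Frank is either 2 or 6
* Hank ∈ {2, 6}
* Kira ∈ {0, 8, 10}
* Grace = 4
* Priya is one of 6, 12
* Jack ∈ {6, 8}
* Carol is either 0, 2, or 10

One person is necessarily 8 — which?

Grace's domain is down to {4}, so Grace = 4.
The 6 still-open variables together cover exactly {0, 2, 6, 8, 10, 12} — 6 values for 6 variables — and 12 appears only in Priya's list, so Priya = 12.
The 2 variables Frank and Hank are confined to {2, 6}, which locks those values in; drop them from Carol, Jack.
So 8 goes to Jack.

Jack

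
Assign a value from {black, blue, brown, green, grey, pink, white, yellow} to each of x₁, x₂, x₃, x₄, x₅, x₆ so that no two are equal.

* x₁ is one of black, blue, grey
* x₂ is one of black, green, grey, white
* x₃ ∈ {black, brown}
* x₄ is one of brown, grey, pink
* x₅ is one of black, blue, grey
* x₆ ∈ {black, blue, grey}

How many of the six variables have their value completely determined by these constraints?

2

x₁, x₅, x₆ between them cover only {black, blue, grey} — a naked triple. Remove those values from x₂, x₃, x₄.
x₃ must be brown (only option left). Remove brown from x₄.
x₄ must be pink (only option left).
Determined: x₃=brown, x₄=pink. The other variables each still have more than one consistent value. That makes 2.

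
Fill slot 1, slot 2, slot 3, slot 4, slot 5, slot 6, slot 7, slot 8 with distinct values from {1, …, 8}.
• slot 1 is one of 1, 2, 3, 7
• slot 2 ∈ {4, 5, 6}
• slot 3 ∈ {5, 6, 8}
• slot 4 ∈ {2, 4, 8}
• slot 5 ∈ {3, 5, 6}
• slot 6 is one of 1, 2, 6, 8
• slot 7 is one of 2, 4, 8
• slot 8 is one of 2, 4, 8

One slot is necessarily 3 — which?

Among the 8 variables, 7 fits only slot 1 (and all 8 values in {1, 2, 3, 4, 5, 6, 7, 8} must be used), so slot 1 = 7.
The 7 still-open variables together cover exactly {1, 2, 3, 4, 5, 6, 8} — 7 values for 7 variables — and 1 appears only in slot 6's list, so slot 6 = 1.
The 6 still-open variables together cover exactly {2, 3, 4, 5, 6, 8} — 6 values for 6 variables — and 3 appears only in slot 5's list, so slot 5 = 3.

slot 5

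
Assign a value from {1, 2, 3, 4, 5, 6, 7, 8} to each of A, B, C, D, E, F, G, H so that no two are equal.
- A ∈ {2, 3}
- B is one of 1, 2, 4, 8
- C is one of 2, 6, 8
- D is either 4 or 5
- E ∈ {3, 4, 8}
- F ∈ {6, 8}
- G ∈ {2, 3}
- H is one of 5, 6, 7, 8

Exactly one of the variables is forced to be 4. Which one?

E

The 8 variables together cover exactly {1, 2, 3, 4, 5, 6, 7, 8} — 8 values for 8 variables — and 1 appears only in B's list, so B = 1.
The 7 still-open variables draw from only 7 values {2, 3, 4, 5, 6, 7, 8}, so each is used; only H can be 7, hence H = 7.
The 6 still-open variables draw from only 6 values {2, 3, 4, 5, 6, 8}, so each is used; only D can be 5, hence D = 5.
Among the 5 still-open variables, 4 fits only E (and all 5 values in {2, 3, 4, 6, 8} must be used), so E = 4.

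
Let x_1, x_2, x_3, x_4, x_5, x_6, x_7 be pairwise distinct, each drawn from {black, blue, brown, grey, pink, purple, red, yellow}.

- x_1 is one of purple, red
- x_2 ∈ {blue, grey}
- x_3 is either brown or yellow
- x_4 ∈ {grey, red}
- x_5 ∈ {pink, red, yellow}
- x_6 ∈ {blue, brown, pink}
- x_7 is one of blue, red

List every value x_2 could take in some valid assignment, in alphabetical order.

Among the 7 variables, purple fits only x_1 (and all 7 values in {blue, brown, grey, pink, purple, red, yellow} must be used), so x_1 = purple.
x_2, x_4, x_7 between them cover only {blue, grey, red} — a naked triple. Remove those values from x_5, x_6.
No further eliminations apply; x_2 can still be any of blue, grey.

blue, grey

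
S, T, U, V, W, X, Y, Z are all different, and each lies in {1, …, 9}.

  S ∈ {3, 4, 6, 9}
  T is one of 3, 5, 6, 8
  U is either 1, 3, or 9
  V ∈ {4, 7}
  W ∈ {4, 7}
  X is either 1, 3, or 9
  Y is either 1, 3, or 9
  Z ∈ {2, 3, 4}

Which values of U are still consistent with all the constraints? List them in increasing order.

1, 3, 9

V and W between them cover only {4, 7} — a naked pair. Remove those values from S, Z.
U, X, Y between them cover only {1, 3, 9} — a naked triple. Remove those values from S, T, Z.
That leaves S = 6. So T can't be 6.
That leaves Z = 2.
No further eliminations apply; U can still be any of 1, 3, 9.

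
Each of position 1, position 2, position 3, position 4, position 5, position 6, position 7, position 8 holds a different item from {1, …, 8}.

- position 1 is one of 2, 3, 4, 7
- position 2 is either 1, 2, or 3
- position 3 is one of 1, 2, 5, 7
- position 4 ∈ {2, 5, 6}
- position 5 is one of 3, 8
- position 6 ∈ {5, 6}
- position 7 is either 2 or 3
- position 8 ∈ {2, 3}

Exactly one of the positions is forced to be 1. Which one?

The 8 variables draw from only 8 values {1, 2, 3, 4, 5, 6, 7, 8}, so each is used; only position 1 can be 4, hence position 1 = 4.
The 7 still-open variables draw from only 7 values {1, 2, 3, 5, 6, 7, 8}, so each is used; only position 3 can be 7, hence position 3 = 7.
The 6 still-open variables draw from only 6 values {1, 2, 3, 5, 6, 8}, so each is used; only position 2 can be 1, hence position 2 = 1.

position 2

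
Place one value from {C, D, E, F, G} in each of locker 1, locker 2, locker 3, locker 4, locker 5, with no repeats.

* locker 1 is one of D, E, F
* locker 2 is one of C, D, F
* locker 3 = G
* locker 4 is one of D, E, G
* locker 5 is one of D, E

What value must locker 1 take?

locker 3 must be G (only option left). Strike G from locker 4.
Among the 4 still-open variables, C fits only locker 2 (and all 4 values in {C, D, E, F} must be used), so locker 2 = C.
Among the 3 still-open variables, F fits only locker 1 (and all 3 values in {D, E, F} must be used), so locker 1 = F.

F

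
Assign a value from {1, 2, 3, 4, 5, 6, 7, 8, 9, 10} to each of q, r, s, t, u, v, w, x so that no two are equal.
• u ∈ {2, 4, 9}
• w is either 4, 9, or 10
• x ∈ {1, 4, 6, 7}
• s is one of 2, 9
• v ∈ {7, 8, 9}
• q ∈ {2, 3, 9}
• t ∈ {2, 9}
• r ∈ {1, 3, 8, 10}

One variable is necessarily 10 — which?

w

s and t between them cover only {2, 9} — a naked pair. Remove those values from q, u, v, w.
q has just one choice, so q = 3. So r can't be 3.
u must be 4 (only option left). So w, x can't be 4.
So 10 goes to w.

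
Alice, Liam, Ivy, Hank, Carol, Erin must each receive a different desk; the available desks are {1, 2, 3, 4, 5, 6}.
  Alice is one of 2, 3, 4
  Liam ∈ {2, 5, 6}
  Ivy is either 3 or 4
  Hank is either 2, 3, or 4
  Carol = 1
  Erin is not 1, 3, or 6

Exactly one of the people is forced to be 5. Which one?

Carol has just one choice, so Carol = 1.
Among the 5 still-open variables, 6 fits only Liam (and all 5 values in {2, 3, 4, 5, 6} must be used), so Liam = 6.
Among the 4 still-open variables, 5 fits only Erin (and all 4 values in {2, 3, 4, 5} must be used), so Erin = 5.

Erin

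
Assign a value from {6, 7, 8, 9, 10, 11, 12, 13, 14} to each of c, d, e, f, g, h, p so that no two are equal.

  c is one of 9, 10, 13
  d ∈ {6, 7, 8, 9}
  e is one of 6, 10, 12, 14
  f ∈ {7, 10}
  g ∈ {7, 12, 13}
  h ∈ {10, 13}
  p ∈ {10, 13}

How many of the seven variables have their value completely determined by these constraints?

3

h and p between them cover only {10, 13} — a naked pair. Remove those values from c, e, f, g.
c must be 9 (only option left). Remove 9 from d.
f must be 7 (only option left). Eliminate 7 elsewhere: d, g.
That leaves g = 12. Strike 12 from e.
Determined: c=9, f=7, g=12. The other variables each still have more than one consistent value. That makes 3.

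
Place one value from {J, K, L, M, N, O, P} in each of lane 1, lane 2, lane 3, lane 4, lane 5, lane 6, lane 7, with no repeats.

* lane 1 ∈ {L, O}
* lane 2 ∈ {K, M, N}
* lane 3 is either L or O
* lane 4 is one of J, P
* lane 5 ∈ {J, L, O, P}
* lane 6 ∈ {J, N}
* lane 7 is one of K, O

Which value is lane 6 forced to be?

The 7 variables together cover exactly {J, K, L, M, N, O, P} — 7 values for 7 variables — and M appears only in lane 2's list, so lane 2 = M.
Among the 6 still-open variables, K fits only lane 7 (and all 6 values in {J, K, L, N, O, P} must be used), so lane 7 = K.
Among the 5 still-open variables, N fits only lane 6 (and all 5 values in {J, L, N, O, P} must be used), so lane 6 = N.

N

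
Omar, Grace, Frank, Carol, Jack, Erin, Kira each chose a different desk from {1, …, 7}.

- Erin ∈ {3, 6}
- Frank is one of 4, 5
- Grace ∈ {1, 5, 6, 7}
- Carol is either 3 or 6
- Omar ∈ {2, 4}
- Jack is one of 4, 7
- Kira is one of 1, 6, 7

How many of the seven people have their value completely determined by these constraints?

The 7 variables draw from only 7 values {1, 2, 3, 4, 5, 6, 7}, so each is used; only Omar can be 2, hence Omar = 2.
Carol and Erin between them cover only {3, 6} — a naked pair. Remove those values from Grace, Kira.
Determined: Omar=2. The other people each still have more than one consistent value. That makes 1.

1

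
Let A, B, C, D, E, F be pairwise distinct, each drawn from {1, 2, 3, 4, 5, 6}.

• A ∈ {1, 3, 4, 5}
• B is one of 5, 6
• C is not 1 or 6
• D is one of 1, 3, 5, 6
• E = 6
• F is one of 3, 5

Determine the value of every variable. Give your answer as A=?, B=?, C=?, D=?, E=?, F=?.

E has just one choice, so E = 6. Eliminate 6 elsewhere: B, D.
That leaves B = 5. So A, C, D, F can't be 5.
F's domain is down to {3}, so F = 3. So A, C, D can't be 3.
D's domain is down to {1}, so D = 1. Eliminate 1 elsewhere: A.
A must be 4 (only option left). So C can't be 4.
C must be 2 (only option left).

A=4, B=5, C=2, D=1, E=6, F=3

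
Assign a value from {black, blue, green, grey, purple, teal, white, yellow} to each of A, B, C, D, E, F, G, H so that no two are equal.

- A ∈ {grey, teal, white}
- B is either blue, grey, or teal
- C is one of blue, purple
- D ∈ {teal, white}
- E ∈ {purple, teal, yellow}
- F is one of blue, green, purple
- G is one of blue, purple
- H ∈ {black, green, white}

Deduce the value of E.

yellow

The 8 variables together cover exactly {black, blue, green, grey, purple, teal, white, yellow} — 8 values for 8 variables — and black appears only in H's list, so H = black.
The 7 still-open variables together cover exactly {blue, green, grey, purple, teal, white, yellow} — 7 values for 7 variables — and green appears only in F's list, so F = green.
The 6 still-open variables together cover exactly {blue, grey, purple, teal, white, yellow} — 6 values for 6 variables — and yellow appears only in E's list, so E = yellow.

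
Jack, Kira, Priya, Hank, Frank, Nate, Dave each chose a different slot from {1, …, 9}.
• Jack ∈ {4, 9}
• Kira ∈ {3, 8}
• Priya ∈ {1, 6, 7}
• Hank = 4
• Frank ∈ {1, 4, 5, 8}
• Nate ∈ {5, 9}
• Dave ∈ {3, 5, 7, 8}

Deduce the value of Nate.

Hank's domain is down to {4}, so Hank = 4. Remove 4 from Jack, Frank.
Jack has just one choice, so Jack = 9. Strike 9 from Nate.
So Nate = 5.

5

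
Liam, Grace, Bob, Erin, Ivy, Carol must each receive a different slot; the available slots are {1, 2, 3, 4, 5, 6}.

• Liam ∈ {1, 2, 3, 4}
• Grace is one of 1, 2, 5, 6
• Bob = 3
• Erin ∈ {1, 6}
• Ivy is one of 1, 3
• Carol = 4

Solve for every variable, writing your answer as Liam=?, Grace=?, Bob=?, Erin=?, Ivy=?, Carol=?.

Bob must be 3 (only option left). Strike 3 from Liam, Ivy.
Ivy has just one choice, so Ivy = 1. Remove 1 from Liam, Grace, Erin.
That leaves Carol = 4. Strike 4 from Liam.
Liam's domain is down to {2}, so Liam = 2. Remove 2 from Grace.
Erin has just one choice, so Erin = 6. So Grace can't be 6.
Grace has just one choice, so Grace = 5.

Liam=2, Grace=5, Bob=3, Erin=6, Ivy=1, Carol=4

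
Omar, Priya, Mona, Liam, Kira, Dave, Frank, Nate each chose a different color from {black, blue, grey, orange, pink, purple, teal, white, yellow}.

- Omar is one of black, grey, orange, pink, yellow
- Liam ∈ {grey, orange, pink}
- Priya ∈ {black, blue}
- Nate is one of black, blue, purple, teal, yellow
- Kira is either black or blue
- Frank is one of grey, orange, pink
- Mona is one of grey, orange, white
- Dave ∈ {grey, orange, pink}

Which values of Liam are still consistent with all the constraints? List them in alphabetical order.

The 2 variables Priya and Kira are confined to {black, blue}, which locks those values in; drop them from Omar, Nate.
The 3 variables Liam, Dave, Frank are confined to {grey, orange, pink}, which locks those values in; drop them from Omar, Mona.
Omar's domain is down to {yellow}, so Omar = yellow. So Nate can't be yellow.
Mona has just one choice, so Mona = white.
No further eliminations apply; Liam can still be any of grey, orange, pink.

grey, orange, pink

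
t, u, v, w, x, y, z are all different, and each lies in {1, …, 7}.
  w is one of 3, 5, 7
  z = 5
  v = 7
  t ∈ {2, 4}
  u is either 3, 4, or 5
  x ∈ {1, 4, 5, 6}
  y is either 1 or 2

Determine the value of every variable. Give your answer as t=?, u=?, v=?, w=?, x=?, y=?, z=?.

t=2, u=4, v=7, w=3, x=6, y=1, z=5

v's domain is down to {7}, so v = 7. Strike 7 from w.
That leaves z = 5. Remove 5 from u, w, x.
w must be 3 (only option left). Eliminate 3 elsewhere: u.
u must be 4 (only option left). Eliminate 4 elsewhere: t, x.
t has just one choice, so t = 2. Strike 2 from y.
y has just one choice, so y = 1. Eliminate 1 elsewhere: x.
x's domain is down to {6}, so x = 6.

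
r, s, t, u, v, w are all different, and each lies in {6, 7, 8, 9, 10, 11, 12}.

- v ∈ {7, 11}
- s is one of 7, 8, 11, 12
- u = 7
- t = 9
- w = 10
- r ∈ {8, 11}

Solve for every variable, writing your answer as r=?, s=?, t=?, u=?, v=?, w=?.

r=8, s=12, t=9, u=7, v=11, w=10

t's domain is down to {9}, so t = 9.
u has just one choice, so u = 7. Strike 7 from s, v.
v has just one choice, so v = 11. Remove 11 from r, s.
That leaves w = 10.
r must be 8 (only option left). Strike 8 from s.
That leaves s = 12.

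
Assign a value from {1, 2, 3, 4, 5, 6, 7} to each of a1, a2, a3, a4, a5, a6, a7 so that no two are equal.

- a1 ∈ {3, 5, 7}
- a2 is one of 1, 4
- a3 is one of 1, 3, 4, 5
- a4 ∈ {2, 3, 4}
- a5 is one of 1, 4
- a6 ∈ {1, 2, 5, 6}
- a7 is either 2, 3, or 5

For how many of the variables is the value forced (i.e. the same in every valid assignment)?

The 7 variables draw from only 7 values {1, 2, 3, 4, 5, 6, 7}, so each is used; only a6 can be 6, hence a6 = 6.
The 6 still-open variables together cover exactly {1, 2, 3, 4, 5, 7} — 6 values for 6 variables — and 7 appears only in a1's list, so a1 = 7.
a2 and a5 share exactly the 2 values {1, 4}; by pigeonhole those values go to them, so strike 1, 4 from a3, a4.
Determined: a1=7, a6=6. The other variables each still have more than one consistent value. That makes 2.

2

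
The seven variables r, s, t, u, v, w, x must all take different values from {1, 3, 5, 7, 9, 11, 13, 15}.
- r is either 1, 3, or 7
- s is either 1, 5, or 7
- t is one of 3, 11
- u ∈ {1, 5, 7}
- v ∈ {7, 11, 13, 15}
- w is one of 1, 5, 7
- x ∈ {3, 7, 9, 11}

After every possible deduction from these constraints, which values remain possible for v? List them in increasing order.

13, 15

The 3 variables s, u, w are confined to {1, 5, 7}, which locks those values in; drop them from r, v, x.
That leaves r = 3. So t, x can't be 3.
That leaves t = 11. Strike 11 from v, x.
x has just one choice, so x = 9.
No further eliminations apply; v can still be any of 13, 15.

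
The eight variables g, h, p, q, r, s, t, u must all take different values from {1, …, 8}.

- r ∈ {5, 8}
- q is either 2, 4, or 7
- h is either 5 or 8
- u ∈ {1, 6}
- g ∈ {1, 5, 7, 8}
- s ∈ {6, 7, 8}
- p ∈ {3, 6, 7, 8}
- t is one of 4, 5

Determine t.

The 8 variables together cover exactly {1, 2, 3, 4, 5, 6, 7, 8} — 8 values for 8 variables — and 2 appears only in q's list, so q = 2.
Among the 7 still-open variables, 3 fits only p (and all 7 values in {1, 3, 4, 5, 6, 7, 8} must be used), so p = 3.
The 6 still-open variables together cover exactly {1, 4, 5, 6, 7, 8} — 6 values for 6 variables — and 4 appears only in t's list, so t = 4.

4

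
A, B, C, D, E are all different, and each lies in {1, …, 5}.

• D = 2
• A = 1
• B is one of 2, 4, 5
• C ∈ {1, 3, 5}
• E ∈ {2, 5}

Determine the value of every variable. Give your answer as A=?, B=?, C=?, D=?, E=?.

A must be 1 (only option left). Eliminate 1 elsewhere: C.
That leaves D = 2. Remove 2 from B, E.
E's domain is down to {5}, so E = 5. Remove 5 from B, C.
B has just one choice, so B = 4.
C has just one choice, so C = 3.

A=1, B=4, C=3, D=2, E=5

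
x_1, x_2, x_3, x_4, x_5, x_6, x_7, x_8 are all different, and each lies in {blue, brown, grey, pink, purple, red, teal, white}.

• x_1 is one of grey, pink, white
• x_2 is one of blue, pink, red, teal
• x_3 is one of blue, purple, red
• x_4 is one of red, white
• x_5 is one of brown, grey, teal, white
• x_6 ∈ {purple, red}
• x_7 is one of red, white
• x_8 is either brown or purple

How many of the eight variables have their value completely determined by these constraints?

The 2 variables x_4 and x_7 are confined to {red, white}, which locks those values in; drop them from x_1, x_2, x_3, x_5, x_6.
x_6 has just one choice, so x_6 = purple. Remove purple from x_3, x_8.
That leaves x_8 = brown. Remove brown from x_5.
x_3 must be blue (only option left). Remove blue from x_2.
Determined: x_3=blue, x_6=purple, x_8=brown. The other variables each still have more than one consistent value. That makes 3.

3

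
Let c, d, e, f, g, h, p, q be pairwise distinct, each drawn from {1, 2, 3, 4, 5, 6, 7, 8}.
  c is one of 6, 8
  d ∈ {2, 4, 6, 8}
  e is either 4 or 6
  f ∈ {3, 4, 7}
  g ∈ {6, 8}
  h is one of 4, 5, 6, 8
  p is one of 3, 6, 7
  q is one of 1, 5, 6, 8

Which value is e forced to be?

4

Among the 8 variables, 1 fits only q (and all 8 values in {1, 2, 3, 4, 5, 6, 7, 8} must be used), so q = 1.
The 7 still-open variables together cover exactly {2, 3, 4, 5, 6, 7, 8} — 7 values for 7 variables — and 2 appears only in d's list, so d = 2.
Among the 6 still-open variables, 5 fits only h (and all 6 values in {3, 4, 5, 6, 7, 8} must be used), so h = 5.
The 2 variables c and g are confined to {6, 8}, which locks those values in; drop them from e, p.
So e = 4.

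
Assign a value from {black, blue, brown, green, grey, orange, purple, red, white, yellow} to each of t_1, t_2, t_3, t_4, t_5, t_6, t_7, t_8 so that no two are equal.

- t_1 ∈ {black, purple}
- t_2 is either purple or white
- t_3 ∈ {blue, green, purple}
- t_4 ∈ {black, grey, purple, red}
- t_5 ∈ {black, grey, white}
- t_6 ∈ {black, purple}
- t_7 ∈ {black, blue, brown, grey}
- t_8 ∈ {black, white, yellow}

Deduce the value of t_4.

red

The 2 variables t_1 and t_6 are confined to {black, purple}, which locks those values in; drop them from t_2, t_3, t_4, t_5, t_7, t_8.
t_2's domain is down to {white}, so t_2 = white. Strike white from t_5, t_8.
That leaves t_5 = grey. Remove grey from t_4, t_7.
So t_4 = red.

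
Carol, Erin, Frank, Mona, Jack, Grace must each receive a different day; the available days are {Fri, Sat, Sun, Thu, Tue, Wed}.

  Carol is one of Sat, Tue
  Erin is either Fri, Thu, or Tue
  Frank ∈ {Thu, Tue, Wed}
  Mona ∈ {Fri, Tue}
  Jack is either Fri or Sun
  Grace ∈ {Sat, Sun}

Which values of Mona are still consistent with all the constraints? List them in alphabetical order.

Among the 6 variables, Wed fits only Frank (and all 6 values in {Fri, Sat, Sun, Thu, Tue, Wed} must be used), so Frank = Wed.
Among the 5 still-open variables, Thu fits only Erin (and all 5 values in {Fri, Sat, Sun, Thu, Tue} must be used), so Erin = Thu.
No further eliminations apply; Mona can still be any of Fri, Tue.

Fri, Tue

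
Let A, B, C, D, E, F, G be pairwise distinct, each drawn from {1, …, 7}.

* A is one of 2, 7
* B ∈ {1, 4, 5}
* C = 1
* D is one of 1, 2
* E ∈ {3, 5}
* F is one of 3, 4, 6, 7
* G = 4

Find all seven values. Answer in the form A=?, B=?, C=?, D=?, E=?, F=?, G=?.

A=7, B=5, C=1, D=2, E=3, F=6, G=4

C's domain is down to {1}, so C = 1. Eliminate 1 elsewhere: B, D.
D's domain is down to {2}, so D = 2. So A can't be 2.
G's domain is down to {4}, so G = 4. Remove 4 from B, F.
That leaves A = 7. Remove 7 from F.
B's domain is down to {5}, so B = 5. Eliminate 5 elsewhere: E.
E must be 3 (only option left). So F can't be 3.
That leaves F = 6.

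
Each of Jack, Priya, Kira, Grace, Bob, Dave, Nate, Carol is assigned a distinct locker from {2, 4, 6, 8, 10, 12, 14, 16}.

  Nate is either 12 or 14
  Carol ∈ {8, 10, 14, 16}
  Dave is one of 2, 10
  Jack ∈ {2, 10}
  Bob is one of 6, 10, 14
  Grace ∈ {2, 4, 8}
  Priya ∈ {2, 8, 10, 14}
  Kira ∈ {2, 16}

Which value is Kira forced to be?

Among the 8 variables, 4 fits only Grace (and all 8 values in {2, 4, 6, 8, 10, 12, 14, 16} must be used), so Grace = 4.
Among the 7 still-open variables, 6 fits only Bob (and all 7 values in {2, 6, 8, 10, 12, 14, 16} must be used), so Bob = 6.
Among the 6 still-open variables, 12 fits only Nate (and all 6 values in {2, 8, 10, 12, 14, 16} must be used), so Nate = 12.
The 2 variables Jack and Dave are confined to {2, 10}, which locks those values in; drop them from Priya, Kira, Carol.
So Kira = 16.

16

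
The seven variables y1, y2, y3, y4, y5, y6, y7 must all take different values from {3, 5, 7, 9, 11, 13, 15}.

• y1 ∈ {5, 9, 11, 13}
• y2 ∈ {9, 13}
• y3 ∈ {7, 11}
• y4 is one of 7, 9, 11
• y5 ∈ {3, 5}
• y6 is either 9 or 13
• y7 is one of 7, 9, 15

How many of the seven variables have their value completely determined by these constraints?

Among the 7 variables, 3 fits only y5 (and all 7 values in {3, 5, 7, 9, 11, 13, 15} must be used), so y5 = 3.
The 6 still-open variables together cover exactly {5, 7, 9, 11, 13, 15} — 6 values for 6 variables — and 5 appears only in y1's list, so y1 = 5.
The 5 still-open variables together cover exactly {7, 9, 11, 13, 15} — 5 values for 5 variables — and 15 appears only in y7's list, so y7 = 15.
y2 and y6 between them cover only {9, 13} — a naked pair. Remove those values from y4.
Determined: y1=5, y5=3, y7=15. The other variables each still have more than one consistent value. That makes 3.

3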